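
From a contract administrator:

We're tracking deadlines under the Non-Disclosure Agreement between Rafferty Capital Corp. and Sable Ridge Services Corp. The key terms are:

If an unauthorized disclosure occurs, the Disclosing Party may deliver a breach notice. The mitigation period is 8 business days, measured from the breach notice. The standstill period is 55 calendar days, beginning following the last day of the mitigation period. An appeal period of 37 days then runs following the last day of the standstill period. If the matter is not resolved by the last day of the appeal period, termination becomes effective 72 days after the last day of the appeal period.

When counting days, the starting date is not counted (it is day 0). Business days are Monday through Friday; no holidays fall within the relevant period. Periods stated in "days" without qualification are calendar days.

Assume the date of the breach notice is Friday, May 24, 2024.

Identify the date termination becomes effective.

The last day of the mitigation period: 8 business days after Friday, May 24, 2024, skipping weekends — May 27, May 28, May 29, May 30, May 31, Jun 3, Jun 4, Jun 5 — lands on Wednesday, Jun 5, 2024.
The last day of the standstill period: Jun 5, 2024 + 55 days = Jul 30, 2024.
The last day of the appeal period: 37 calendar days after Jul 30, 2024 is Sep 5, 2024.
The date termination becomes effective: 72 calendar days after Sep 5, 2024 is Nov 16, 2024.

Nov 16, 2024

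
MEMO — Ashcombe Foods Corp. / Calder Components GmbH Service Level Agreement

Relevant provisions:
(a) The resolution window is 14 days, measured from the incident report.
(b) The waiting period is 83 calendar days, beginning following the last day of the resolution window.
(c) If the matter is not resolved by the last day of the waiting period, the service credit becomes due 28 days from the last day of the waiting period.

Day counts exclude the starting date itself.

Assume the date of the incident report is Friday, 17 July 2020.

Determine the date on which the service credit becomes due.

19 November 2020

Adding 14 calendar days to 17 July 2020 gives 31 July 2020, which is the last day of the resolution window.
The last day of the waiting period: 83 calendar days after 31 July 2020 is 22 October 2020.
The date on which the service credit becomes due: 22 October 2020 + 28 days = 19 November 2020.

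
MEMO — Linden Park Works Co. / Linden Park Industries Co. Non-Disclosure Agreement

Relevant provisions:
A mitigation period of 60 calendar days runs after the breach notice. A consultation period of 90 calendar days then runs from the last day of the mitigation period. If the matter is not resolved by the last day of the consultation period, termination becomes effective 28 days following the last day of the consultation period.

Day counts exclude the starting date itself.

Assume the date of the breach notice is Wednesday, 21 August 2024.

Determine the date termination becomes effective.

The last day of the mitigation period: 60 calendar days after 21 August 2024 is 20 October 2024.
The last day of the consultation period: 90 calendar days after 20 October 2024 is 18 January 2025.
The date termination becomes effective: 18 January 2025 + 28 days = 15 February 2025.

15 February 2025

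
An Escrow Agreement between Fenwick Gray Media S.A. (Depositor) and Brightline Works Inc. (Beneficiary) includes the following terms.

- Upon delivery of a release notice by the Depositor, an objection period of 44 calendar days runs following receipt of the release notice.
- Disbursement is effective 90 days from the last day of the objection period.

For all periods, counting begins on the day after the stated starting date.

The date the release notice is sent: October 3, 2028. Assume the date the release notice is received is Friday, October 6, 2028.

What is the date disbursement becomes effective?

February 17, 2029

The last day of the objection period: October 6, 2028 + 44 days = November 19, 2028.
The date disbursement becomes effective: 90 calendar days after November 19, 2028 is February 17, 2029.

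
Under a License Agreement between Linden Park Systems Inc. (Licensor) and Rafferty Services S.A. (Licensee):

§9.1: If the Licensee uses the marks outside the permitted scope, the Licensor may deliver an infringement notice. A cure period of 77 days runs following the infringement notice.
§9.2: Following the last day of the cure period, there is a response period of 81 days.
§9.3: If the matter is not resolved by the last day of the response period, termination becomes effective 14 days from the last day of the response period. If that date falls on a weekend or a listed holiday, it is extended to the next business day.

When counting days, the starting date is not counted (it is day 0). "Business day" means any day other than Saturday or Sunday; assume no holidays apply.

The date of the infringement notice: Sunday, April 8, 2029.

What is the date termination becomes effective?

The last day of the cure period: 77 calendar days after April 8, 2029 is June 24, 2029.
The last day of the response period: June 24, 2029 + 81 days = September 13, 2029.
The date termination becomes effective: 14 calendar days after September 13, 2029 is September 27, 2029. September 27, 2029 is a Thursday, so no roll-forward applies.

September 27, 2029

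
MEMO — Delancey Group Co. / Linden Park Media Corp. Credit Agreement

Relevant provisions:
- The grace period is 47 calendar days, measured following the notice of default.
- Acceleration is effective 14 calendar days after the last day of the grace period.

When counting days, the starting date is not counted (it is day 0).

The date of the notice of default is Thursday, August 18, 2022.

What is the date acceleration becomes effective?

October 18, 2022

The last day of the grace period: August 18, 2022 + 47 days = October 4, 2022.
The date acceleration becomes effective: October 4, 2022 + 14 days = October 18, 2022.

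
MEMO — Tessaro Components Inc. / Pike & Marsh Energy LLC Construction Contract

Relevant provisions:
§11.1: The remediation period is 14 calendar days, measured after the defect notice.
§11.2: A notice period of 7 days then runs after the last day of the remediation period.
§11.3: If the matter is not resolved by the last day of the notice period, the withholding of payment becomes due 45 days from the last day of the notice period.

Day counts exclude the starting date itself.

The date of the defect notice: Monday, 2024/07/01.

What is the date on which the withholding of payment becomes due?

2024/09/05

The last day of the remediation period: 2024/07/01 + 14 days = 2024/07/15.
The last day of the notice period: 7 calendar days after 2024/07/15 is 2024/07/22.
The date on which the withholding of payment becomes due: 45 calendar days after 2024/07/22 is 2024/09/05.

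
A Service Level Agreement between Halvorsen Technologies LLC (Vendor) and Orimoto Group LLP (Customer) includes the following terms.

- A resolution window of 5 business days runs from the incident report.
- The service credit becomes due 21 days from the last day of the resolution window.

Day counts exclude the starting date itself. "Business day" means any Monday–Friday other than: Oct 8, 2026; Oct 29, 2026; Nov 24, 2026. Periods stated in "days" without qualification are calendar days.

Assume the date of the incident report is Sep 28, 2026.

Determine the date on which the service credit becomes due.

Oct 26, 2026

The last day of the resolution window: 5 business days after Monday, Sep 28, 2026, skipping weekends — Sep 29, Sep 30, Oct 1, Oct 2, Oct 5 — lands on Monday, Oct 5, 2026.
Adding 21 calendar days to Oct 5, 2026 gives Oct 26, 2026, which is the date on which the service credit becomes due.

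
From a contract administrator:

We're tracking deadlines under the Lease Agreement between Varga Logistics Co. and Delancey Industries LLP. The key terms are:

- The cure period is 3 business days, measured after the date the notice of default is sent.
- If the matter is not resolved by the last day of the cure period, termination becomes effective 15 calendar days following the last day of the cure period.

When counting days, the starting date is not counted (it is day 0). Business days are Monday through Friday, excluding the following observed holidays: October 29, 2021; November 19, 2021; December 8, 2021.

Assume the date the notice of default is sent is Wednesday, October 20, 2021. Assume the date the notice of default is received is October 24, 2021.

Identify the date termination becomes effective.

November 9, 2021

The last day of the cure period: 3 business days after Wednesday, October 20, 2021, skipping weekends — Oct 21, Oct 22, Oct 25 — lands on Monday, October 25, 2021.
Adding 15 calendar days to October 25, 2021 gives November 9, 2021, which is the date termination becomes effective.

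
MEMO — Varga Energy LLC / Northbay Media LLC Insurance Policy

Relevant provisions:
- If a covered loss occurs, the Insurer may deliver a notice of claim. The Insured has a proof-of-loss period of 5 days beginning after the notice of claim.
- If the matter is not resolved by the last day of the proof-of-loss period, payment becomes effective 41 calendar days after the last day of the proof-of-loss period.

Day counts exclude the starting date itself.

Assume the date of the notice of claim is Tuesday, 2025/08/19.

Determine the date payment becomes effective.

2025/10/04

The last day of the proof-of-loss period: 2025/08/19 + 5 days = 2025/08/24.
The date payment becomes effective: 41 calendar days after 2025/08/24 is 2025/10/04.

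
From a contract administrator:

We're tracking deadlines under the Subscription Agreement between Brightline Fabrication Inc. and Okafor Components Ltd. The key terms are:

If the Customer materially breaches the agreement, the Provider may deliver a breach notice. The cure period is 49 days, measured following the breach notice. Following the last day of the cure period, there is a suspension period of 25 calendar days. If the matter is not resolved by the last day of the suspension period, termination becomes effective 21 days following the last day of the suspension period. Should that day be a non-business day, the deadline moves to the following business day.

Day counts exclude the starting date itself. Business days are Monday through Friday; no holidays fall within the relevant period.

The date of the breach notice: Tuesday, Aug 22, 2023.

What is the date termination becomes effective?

Nov 27, 2023

Adding 49 calendar days to Aug 22, 2023 gives Oct 10, 2023, which is the last day of the cure period.
The last day of the suspension period: Oct 10, 2023 + 25 days = Nov 4, 2023.
The date termination becomes effective: Nov 4, 2023 + 21 days = Nov 25, 2023. That falls on a Saturday, so it rolls to the next business day, Monday, Nov 27, 2023.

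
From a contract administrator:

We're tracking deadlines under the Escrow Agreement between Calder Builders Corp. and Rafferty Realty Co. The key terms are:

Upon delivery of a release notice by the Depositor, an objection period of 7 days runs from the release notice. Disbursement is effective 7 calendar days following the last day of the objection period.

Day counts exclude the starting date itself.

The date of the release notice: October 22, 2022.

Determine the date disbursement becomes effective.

The last day of the objection period: October 22, 2022 + 7 days = October 29, 2022.
The date disbursement becomes effective: 7 calendar days after October 29, 2022 is November 5, 2022.

November 5, 2022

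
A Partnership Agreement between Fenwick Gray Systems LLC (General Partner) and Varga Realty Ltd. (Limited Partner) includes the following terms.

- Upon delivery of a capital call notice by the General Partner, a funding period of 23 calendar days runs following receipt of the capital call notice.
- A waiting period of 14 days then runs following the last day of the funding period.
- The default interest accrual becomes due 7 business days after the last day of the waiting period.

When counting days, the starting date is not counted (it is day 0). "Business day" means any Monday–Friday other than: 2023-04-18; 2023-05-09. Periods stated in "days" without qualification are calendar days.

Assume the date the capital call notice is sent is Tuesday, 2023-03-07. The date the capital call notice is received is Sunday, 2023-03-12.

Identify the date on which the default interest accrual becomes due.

2023-04-27

The last day of the funding period: 23 calendar days after 2023-03-12 is 2023-04-04.
The last day of the waiting period: 2023-04-04 + 14 days = 2023-04-18.
The date on which the default interest accrual becomes due: 7 business days after Tuesday, 2023-04-18, skipping weekends — Apr 19, Apr 20, Apr 21, Apr 24, Apr 25, Apr 26, Apr 27 — lands on Thursday, 2023-04-27.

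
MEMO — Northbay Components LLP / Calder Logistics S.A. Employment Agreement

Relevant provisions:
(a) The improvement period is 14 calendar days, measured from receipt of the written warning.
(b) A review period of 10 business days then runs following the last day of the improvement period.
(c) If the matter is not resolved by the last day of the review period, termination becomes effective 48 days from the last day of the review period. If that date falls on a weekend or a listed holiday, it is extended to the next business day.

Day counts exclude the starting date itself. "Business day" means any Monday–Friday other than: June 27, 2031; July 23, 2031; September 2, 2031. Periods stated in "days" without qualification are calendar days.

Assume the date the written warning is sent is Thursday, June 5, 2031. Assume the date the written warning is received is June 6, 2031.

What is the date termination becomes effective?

Adding 14 calendar days to June 6, 2031 gives June 20, 2031, which is the last day of the improvement period.
From Friday, June 20, 2031, 10 business days (Jun 23, Jun 24, Jun 25, Jun 26, Jun 30, Jul 1, Jul 2, Jul 3, Jul 4, Jul 7, skipping weekends and the listed holiday on Jun 27) brings us to Monday, July 7, 2031, which is the last day of the review period.
The date termination becomes effective: July 7, 2031 + 48 days = August 24, 2031. That falls on a Sunday, so it rolls to the next business day, Monday, August 25, 2031.

August 25, 2031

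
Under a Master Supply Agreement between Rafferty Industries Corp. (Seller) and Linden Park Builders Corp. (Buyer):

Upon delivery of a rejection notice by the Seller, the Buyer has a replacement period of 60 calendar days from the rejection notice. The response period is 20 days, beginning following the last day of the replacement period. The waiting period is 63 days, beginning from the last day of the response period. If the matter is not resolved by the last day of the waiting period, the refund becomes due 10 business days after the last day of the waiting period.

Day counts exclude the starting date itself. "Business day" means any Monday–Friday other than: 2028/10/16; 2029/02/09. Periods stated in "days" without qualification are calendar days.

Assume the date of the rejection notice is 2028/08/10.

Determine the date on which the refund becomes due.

The last day of the replacement period: 60 calendar days after 2028/08/10 is 2028/10/09.
The last day of the response period: 2028/10/09 + 20 days = 2028/10/29.
The last day of the waiting period: 2028/10/29 + 63 days = 2028/12/31.
The date on which the refund becomes due: counting 10 business days from Sunday, 2028/12/31 (Jan 1, Jan 2, Jan 3, Jan 4, Jan 5, Jan 8, Jan 9, Jan 10, Jan 11, Jan 12, skipping weekends) reaches Friday, 2029/01/12.

2029/01/12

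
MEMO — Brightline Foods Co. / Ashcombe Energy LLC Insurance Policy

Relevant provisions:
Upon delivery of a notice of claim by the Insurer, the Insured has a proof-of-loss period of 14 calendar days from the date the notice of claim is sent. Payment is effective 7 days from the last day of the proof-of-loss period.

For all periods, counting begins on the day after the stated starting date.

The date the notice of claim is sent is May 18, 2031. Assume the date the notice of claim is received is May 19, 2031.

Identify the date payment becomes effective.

June 8, 2031

Adding 14 calendar days to May 18, 2031 gives June 1, 2031, which is the last day of the proof-of-loss period.
The date payment becomes effective: June 1, 2031 + 7 days = June 8, 2031.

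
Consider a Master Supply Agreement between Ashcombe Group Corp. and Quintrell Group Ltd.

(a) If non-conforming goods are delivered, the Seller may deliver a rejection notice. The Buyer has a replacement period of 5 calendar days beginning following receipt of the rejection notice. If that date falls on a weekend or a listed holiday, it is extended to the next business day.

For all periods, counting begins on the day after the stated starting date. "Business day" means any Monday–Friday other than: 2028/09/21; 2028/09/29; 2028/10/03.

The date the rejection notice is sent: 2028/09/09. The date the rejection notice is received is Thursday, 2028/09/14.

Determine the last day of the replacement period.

2028/09/19

The last day of the replacement period: 5 calendar days after 2028/09/14 is 2028/09/19. 2028/09/19 is a Tuesday and is not a listed holiday, so no roll-forward applies.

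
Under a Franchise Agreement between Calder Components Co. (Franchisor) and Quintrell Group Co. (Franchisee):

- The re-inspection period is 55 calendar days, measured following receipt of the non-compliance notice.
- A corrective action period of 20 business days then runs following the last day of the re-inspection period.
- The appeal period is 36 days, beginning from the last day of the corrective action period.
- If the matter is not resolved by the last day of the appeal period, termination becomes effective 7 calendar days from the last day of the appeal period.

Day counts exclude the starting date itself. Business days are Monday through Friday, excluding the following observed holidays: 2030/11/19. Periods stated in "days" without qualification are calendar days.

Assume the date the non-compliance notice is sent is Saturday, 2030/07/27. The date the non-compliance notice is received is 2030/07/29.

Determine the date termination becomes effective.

2030/11/30

Adding 55 calendar days to 2030/07/29 gives 2030/09/22, which is the last day of the re-inspection period.
The last day of the corrective action period: counting 20 business days from Sunday, 2030/09/22 (Sep 23, Sep 24, Sep 25, Sep 26, …, Oct 16, Oct 17, Oct 18, skipping weekends) reaches Friday, 2030/10/18.
Adding 36 calendar days to 2030/10/18 gives 2030/11/23, which is the last day of the appeal period.
Adding 7 calendar days to 2030/11/23 gives 2030/11/30, which is the date termination becomes effective.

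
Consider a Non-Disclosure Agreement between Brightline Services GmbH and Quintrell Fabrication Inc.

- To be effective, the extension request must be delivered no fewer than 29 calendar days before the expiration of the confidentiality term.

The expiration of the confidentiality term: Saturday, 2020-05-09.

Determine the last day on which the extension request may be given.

Counting back 29 calendar days from 2020-05-09 gives 2020-04-10.

2020-04-10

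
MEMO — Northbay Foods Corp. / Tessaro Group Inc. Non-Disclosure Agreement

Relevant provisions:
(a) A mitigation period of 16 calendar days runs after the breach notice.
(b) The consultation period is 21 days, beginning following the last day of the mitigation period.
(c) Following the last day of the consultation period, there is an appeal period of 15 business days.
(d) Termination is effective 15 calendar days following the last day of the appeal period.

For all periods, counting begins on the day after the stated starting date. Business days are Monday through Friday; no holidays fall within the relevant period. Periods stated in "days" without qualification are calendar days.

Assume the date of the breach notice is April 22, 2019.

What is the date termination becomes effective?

Adding 16 calendar days to April 22, 2019 gives May 8, 2019, which is the last day of the mitigation period.
Adding 21 calendar days to May 8, 2019 gives May 29, 2019, which is the last day of the consultation period.
The last day of the appeal period: counting 15 business days from Wednesday, May 29, 2019 (May 30, May 31, Jun 3, Jun 4, …, Jun 17, Jun 18, Jun 19, skipping weekends) reaches Wednesday, June 19, 2019.
The date termination becomes effective: June 19, 2019 + 15 days = July 4, 2019.

July 4, 2019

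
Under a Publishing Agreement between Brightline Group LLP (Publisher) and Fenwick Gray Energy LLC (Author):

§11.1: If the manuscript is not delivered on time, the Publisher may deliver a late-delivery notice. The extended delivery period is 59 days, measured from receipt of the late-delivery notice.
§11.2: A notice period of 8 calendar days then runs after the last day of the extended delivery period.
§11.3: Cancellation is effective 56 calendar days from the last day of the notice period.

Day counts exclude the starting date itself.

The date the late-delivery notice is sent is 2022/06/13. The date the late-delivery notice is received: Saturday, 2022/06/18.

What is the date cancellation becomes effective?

2022/10/19

Adding 59 calendar days to 2022/06/18 gives 2022/08/16, which is the last day of the extended delivery period.
Adding 8 calendar days to 2022/08/16 gives 2022/08/24, which is the last day of the notice period.
The date cancellation becomes effective: 56 calendar days after 2022/08/24 is 2022/10/19.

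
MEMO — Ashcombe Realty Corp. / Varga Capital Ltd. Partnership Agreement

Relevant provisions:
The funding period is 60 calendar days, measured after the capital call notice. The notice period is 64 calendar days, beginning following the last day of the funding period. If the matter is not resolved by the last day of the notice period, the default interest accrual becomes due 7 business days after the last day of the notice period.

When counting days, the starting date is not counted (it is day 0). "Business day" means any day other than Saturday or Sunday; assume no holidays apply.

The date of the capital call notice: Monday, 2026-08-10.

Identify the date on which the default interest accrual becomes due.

2026-12-22

The last day of the funding period: 2026-08-10 + 60 days = 2026-10-09.
Adding 64 calendar days to 2026-10-09 gives 2026-12-12, which is the last day of the notice period.
The date on which the default interest accrual becomes due: 7 business days after Saturday, 2026-12-12, skipping weekends — Dec 14, Dec 15, Dec 16, Dec 17, Dec 18, Dec 21, Dec 22 — lands on Tuesday, 2026-12-22.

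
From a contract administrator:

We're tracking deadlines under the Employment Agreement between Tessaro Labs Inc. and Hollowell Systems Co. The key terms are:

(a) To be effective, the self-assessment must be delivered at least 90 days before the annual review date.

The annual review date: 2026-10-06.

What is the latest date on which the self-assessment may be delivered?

2026-07-08

2026-10-06 minus 90 days is 2026-07-08.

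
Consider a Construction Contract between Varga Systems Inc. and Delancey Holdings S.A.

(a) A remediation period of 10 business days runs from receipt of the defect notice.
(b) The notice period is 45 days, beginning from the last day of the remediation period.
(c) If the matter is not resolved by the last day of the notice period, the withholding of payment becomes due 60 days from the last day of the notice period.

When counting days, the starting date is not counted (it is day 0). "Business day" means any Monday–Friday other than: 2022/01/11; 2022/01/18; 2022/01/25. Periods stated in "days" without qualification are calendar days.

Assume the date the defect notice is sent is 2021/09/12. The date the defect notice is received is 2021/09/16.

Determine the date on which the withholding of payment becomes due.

2022/01/13

From Thursday, 2021/09/16, 10 business days (Sep 17, Sep 20, Sep 21, Sep 22, Sep 23, Sep 24, Sep 27, Sep 28, Sep 29, Sep 30, skipping weekends) brings us to Thursday, 2021/09/30, which is the last day of the remediation period.
Adding 45 calendar days to 2021/09/30 gives 2021/11/14, which is the last day of the notice period.
The date on which the withholding of payment becomes due: 60 calendar days after 2021/11/14 is 2022/01/13.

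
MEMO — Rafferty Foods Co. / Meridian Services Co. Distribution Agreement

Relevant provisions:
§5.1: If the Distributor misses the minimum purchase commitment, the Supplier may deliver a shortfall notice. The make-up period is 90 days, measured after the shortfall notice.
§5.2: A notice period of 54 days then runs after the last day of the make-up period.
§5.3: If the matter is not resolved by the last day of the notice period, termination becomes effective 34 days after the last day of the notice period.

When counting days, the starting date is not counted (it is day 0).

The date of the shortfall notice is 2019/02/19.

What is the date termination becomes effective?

The last day of the make-up period: 2019/02/19 + 90 days = 2019/05/20.
The last day of the notice period: 2019/05/20 + 54 days = 2019/07/13.
The date termination becomes effective: 34 calendar days after 2019/07/13 is 2019/08/16.

2019/08/16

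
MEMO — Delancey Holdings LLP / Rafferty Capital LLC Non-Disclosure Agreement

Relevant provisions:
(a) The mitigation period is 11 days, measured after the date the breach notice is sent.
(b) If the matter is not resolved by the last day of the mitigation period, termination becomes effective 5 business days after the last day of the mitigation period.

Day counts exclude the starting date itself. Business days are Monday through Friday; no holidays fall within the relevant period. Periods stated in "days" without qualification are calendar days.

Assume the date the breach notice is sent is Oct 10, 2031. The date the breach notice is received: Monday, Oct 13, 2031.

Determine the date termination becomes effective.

Oct 28, 2031

The last day of the mitigation period: 11 calendar days after Oct 10, 2031 is Oct 21, 2031.
The date termination becomes effective: counting 5 business days from Tuesday, Oct 21, 2031 (Oct 22, Oct 23, Oct 24, Oct 27, Oct 28, skipping weekends) reaches Tuesday, Oct 28, 2031.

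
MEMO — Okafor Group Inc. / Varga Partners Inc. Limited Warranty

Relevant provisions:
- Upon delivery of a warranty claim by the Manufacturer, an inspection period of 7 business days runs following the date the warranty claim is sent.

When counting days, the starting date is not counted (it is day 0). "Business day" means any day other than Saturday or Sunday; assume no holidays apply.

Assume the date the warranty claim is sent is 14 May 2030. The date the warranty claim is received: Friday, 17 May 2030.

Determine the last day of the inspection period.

23 May 2030

The last day of the inspection period: counting 7 business days from Tuesday, 14 May 2030 (May 15, May 16, May 17, May 20, May 21, May 22, May 23, skipping weekends) reaches Thursday, 23 May 2030.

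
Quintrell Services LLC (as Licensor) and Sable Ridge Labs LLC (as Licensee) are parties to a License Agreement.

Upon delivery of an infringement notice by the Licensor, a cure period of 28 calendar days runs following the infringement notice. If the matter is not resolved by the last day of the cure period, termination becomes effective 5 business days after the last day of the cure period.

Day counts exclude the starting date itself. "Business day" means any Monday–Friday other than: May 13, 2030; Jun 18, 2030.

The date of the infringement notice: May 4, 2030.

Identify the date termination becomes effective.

Jun 7, 2030

The last day of the cure period: May 4, 2030 + 28 days = Jun 1, 2030.
The date termination becomes effective: counting 5 business days from Saturday, Jun 1, 2030 (Jun 3, Jun 4, Jun 5, Jun 6, Jun 7, skipping weekends) reaches Friday, Jun 7, 2030.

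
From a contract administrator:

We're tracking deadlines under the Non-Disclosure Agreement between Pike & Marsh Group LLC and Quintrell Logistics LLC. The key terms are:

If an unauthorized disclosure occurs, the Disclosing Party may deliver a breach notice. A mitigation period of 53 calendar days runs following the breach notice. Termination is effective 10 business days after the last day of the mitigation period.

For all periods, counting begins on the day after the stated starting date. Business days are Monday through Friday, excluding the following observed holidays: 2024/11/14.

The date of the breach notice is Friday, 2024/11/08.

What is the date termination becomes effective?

Adding 53 calendar days to 2024/11/08 gives 2024/12/31, which is the last day of the mitigation period.
The date termination becomes effective: counting 10 business days from Tuesday, 2024/12/31 (Jan 1, Jan 2, Jan 3, Jan 6, Jan 7, Jan 8, Jan 9, Jan 10, Jan 13, Jan 14, skipping weekends) reaches Tuesday, 2025/01/14.

2025/01/14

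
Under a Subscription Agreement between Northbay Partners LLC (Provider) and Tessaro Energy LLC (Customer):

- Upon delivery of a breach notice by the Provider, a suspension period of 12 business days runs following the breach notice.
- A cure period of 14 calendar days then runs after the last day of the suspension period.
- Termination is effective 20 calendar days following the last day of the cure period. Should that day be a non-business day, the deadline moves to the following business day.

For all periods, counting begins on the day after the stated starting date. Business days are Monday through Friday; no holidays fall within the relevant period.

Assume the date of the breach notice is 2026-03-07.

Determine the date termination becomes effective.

2026-04-27

The last day of the suspension period: counting 12 business days from Saturday, 2026-03-07 (Mar 9, Mar 10, Mar 11, Mar 12, …, Mar 20, Mar 23, Mar 24, skipping weekends) reaches Tuesday, 2026-03-24.
The last day of the cure period: 2026-03-24 + 14 days = 2026-04-07.
The date termination becomes effective: 20 calendar days after 2026-04-07 is 2026-04-27. 2026-04-27 is a Monday, so no roll-forward applies.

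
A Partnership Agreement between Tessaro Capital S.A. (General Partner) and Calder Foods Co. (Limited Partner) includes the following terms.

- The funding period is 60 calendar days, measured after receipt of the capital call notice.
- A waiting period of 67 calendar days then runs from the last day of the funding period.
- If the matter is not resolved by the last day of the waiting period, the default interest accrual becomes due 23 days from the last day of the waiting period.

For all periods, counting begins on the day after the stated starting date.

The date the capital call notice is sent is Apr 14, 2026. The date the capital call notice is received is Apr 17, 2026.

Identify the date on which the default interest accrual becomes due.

Adding 60 calendar days to Apr 17, 2026 gives Jun 16, 2026, which is the last day of the funding period.
The last day of the waiting period: 67 calendar days after Jun 16, 2026 is Aug 22, 2026.
The date on which the default interest accrual becomes due: 23 calendar days after Aug 22, 2026 is Sep 14, 2026.

Sep 14, 2026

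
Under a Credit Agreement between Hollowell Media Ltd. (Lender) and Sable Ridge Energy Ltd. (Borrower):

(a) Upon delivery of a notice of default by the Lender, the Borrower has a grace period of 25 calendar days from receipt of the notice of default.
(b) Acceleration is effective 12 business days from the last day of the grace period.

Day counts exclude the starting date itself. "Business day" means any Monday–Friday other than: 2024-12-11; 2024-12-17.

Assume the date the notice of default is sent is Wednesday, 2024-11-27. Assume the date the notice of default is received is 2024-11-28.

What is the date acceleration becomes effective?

The last day of the grace period: 25 calendar days after 2024-11-28 is 2024-12-23.
The date acceleration becomes effective: counting 12 business days from Monday, 2024-12-23 (Dec 24, Dec 25, Dec 26, Dec 27, …, Jan 6, Jan 7, Jan 8, skipping weekends) reaches Wednesday, 2025-01-08.

2025-01-08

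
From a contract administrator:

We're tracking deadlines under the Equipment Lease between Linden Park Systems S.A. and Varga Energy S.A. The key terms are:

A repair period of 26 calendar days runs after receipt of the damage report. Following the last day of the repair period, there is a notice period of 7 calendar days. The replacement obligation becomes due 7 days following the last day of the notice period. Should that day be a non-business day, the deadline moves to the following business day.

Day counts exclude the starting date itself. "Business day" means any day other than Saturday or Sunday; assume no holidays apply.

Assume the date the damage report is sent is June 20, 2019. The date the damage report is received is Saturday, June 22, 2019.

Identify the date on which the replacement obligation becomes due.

The last day of the repair period: 26 calendar days after June 22, 2019 is July 18, 2019.
The last day of the notice period: 7 calendar days after July 18, 2019 is July 25, 2019.
Adding 7 calendar days to July 25, 2019 gives August 1, 2019, which is the date on which the replacement obligation becomes due. August 1, 2019 is a Thursday, so no roll-forward applies.

August 1, 2019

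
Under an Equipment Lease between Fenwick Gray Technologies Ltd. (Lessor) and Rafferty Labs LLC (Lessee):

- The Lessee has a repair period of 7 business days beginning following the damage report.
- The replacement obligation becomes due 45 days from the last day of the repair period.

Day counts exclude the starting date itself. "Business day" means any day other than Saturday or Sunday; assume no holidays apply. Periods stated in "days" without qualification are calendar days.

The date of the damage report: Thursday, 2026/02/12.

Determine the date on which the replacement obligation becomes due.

The last day of the repair period: counting 7 business days from Thursday, 2026/02/12 (Feb 13, Feb 16, Feb 17, Feb 18, Feb 19, Feb 20, Feb 23, skipping weekends) reaches Monday, 2026/02/23.
Adding 45 calendar days to 2026/02/23 gives 2026/04/09, which is the date on which the replacement obligation becomes due.

2026/04/09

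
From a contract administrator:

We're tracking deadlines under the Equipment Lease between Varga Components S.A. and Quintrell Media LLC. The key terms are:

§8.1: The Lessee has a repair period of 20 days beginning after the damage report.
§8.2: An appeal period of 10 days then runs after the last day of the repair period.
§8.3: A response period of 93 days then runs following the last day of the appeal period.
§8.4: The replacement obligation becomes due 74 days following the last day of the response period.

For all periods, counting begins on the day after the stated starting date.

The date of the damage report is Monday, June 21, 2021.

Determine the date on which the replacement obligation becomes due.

The last day of the repair period: June 21, 2021 + 20 days = July 11, 2021.
Adding 10 calendar days to July 11, 2021 gives July 21, 2021, which is the last day of the appeal period.
The last day of the response period: July 21, 2021 + 93 days = October 22, 2021.
The date on which the replacement obligation becomes due: 74 calendar days after October 22, 2021 is January 4, 2022.

January 4, 2022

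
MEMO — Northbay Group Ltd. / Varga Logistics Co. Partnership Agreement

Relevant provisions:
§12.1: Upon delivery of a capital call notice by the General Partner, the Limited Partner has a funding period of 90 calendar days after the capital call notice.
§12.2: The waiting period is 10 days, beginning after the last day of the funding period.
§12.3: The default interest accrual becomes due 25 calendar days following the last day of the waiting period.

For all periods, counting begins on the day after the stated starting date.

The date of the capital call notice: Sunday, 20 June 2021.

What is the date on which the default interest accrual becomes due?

23 October 2021

The last day of the funding period: 20 June 2021 + 90 days = 18 September 2021.
Adding 10 calendar days to 18 September 2021 gives 28 September 2021, which is the last day of the waiting period.
The date on which the default interest accrual becomes due: 28 September 2021 + 25 days = 23 October 2021.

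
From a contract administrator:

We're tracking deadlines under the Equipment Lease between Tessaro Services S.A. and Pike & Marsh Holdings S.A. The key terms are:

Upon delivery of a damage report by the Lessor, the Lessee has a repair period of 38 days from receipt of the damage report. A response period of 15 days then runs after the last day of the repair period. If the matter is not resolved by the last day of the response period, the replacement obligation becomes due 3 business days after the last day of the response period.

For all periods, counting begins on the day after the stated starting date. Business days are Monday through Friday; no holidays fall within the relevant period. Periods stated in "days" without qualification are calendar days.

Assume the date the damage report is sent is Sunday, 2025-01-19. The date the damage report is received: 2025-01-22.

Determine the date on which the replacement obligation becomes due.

The last day of the repair period: 38 calendar days after 2025-01-22 is 2025-03-01.
The last day of the response period: 15 calendar days after 2025-03-01 is 2025-03-16.
The date on which the replacement obligation becomes due: 3 business days after Sunday, 2025-03-16, skipping weekends — Mar 17, Mar 18, Mar 19 — lands on Wednesday, 2025-03-19.

2025-03-19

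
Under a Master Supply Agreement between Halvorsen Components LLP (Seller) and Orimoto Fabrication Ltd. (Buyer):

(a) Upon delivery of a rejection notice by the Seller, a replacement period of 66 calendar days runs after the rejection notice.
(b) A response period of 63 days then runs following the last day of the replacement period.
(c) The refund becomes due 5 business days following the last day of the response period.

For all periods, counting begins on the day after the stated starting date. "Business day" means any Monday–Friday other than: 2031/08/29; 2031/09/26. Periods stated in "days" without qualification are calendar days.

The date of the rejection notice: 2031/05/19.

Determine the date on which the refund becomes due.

2031/10/03

Adding 66 calendar days to 2031/05/19 gives 2031/07/24, which is the last day of the replacement period.
Adding 63 calendar days to 2031/07/24 gives 2031/09/25, which is the last day of the response period.
The date on which the refund becomes due: 5 business days after Thursday, 2031/09/25, skipping weekends and the listed holiday on Sep 26 — Sep 29, Sep 30, Oct 1, Oct 2, Oct 3 — lands on Friday, 2031/10/03.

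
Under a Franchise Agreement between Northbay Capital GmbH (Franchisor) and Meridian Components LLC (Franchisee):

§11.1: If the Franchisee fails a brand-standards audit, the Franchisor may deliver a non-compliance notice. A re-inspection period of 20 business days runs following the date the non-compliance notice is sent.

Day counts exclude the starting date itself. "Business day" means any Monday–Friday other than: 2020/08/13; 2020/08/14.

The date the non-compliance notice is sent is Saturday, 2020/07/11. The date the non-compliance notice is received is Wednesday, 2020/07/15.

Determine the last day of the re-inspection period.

2020/08/07

The last day of the re-inspection period: counting 20 business days from Saturday, 2020/07/11 (Jul 13, Jul 14, Jul 15, Jul 16, …, Aug 5, Aug 6, Aug 7, skipping weekends) reaches Friday, 2020/08/07.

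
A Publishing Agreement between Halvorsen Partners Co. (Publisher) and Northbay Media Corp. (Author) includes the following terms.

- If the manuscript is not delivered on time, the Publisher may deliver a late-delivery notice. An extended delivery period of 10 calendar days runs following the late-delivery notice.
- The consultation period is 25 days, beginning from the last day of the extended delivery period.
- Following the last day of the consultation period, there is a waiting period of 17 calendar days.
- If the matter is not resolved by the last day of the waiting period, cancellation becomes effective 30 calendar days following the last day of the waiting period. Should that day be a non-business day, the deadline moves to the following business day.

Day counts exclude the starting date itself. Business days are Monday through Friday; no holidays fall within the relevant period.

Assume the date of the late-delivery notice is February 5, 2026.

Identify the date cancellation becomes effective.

The last day of the extended delivery period: February 5, 2026 + 10 days = February 15, 2026.
The last day of the consultation period: 25 calendar days after February 15, 2026 is March 12, 2026.
Adding 17 calendar days to March 12, 2026 gives March 29, 2026, which is the last day of the waiting period.
The date cancellation becomes effective: 30 calendar days after March 29, 2026 is April 28, 2026. April 28, 2026 is a Tuesday, so no roll-forward applies.

April 28, 2026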